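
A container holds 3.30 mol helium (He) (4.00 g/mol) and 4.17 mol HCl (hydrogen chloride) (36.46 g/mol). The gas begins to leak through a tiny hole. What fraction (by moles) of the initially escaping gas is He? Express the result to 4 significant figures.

0.7049

The effusion rate of species i is ∝ p_i/√M_i ∝ n_i/√M_i.
So x_He in the escaping gas = (n_He/√M_He) / Σ(n_i/√M_i)
= (3.30/√4.00) / (3.30/√4.00 + 4.17/√36.46) = 1.650/(1.650 + 0.6906) = 0.7049.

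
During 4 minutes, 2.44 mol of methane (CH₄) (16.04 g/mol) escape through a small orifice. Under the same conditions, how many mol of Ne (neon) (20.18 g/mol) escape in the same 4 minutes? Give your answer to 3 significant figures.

2.18 mol

Graham's law gives rate_Ne/rate_CH₄ = √(M_CH₄/M_Ne) = √(16.04/20.18) = √0.7948 = 0.8915.
So the amount for Ne is 2.44 × 0.8915 = 2.18 mol.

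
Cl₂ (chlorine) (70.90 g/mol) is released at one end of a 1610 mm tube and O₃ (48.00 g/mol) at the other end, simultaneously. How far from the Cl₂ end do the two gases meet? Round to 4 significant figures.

Distances travelled in equal time are proportional to diffusion rates, so d_Cl₂/d_O₃ = √(M_O₃/M_Cl₂) = √(48.00/70.90) = 0.8228.
With d_Cl₂ + d_O₃ = 1610 mm, d_O₃ = 1610/(1 + 0.8228) = 883.3 mm.
d_Cl₂ = 1610 − 883.3 = 726.7 mm.

726.7 mm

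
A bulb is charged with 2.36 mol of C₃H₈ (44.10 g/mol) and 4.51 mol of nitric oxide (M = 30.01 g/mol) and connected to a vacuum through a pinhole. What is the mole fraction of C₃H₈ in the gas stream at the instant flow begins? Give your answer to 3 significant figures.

0.302

Effusion rate of each component ∝ n_i/√M_i (partial pressure × 1/√M).
So x_C₃H₈ in the escaping gas = (n_C₃H₈/√M_C₃H₈) / Σ(n_i/√M_i)
= (2.36/√44.10) / (2.36/√44.10 + 4.51/√30.01) = 0.3554/(0.3554 + 0.8233) = 0.302.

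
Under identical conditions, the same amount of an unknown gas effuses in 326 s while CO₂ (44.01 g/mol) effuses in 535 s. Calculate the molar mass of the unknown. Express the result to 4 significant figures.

16.34 g/mol

Using Graham's law: t_X/t_CO₂ = √(M_X/M_CO₂).
326/535 = 0.6093 = √(M_X/44.01)
M_X = 44.01 × 0.6093² = 44.01 × 0.3713 = 16.34 g/mol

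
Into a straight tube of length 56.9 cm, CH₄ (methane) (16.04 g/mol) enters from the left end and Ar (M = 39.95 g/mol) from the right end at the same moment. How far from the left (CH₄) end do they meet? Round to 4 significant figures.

In equal time, each gas travels a distance ∝ its rate ∝ 1/√M, so d_CH₄/d_Ar = √(M_Ar/M_CH₄) = √(39.95/16.04) = 1.578.
With d_CH₄ + d_Ar = 56.9 cm, d_Ar = 56.9/(1 + 1.578) = 22.07 cm.
d_CH₄ = 56.9 − 22.07 = 34.83 cm.

34.83 cm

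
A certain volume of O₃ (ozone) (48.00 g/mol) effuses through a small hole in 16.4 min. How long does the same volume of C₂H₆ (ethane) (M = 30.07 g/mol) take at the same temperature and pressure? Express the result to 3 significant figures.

Graham's law gives t_C₂H₆/t_O₃ = √(M_C₂H₆/M_O₃) = √(30.07/48.00) = √0.6265 = 0.7915.
So the time for C₂H₆ is 16.4 × 0.7915 = 13.0 min.

13.0 min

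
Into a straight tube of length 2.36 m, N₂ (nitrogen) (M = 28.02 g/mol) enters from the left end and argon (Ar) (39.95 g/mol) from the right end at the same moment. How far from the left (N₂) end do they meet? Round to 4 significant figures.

1.284 m

The fronts meet when d_N₂ + d_Ar = L with d_N₂/d_Ar = √(M_Ar/M_N₂) (Graham's law). Here √(M_Ar/M_N₂) = √(39.95/28.02) = 1.194.
With d_N₂ + d_Ar = 2.36 m, d_Ar = 2.36/(1 + 1.194) = 1.076 m.
d_N₂ = 2.36 − 1.076 = 1.284 m.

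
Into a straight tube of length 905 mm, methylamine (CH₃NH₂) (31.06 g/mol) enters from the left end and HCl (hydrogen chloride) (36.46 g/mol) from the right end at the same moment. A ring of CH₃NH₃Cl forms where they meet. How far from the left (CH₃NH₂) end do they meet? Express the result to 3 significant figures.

The fronts meet when d_CH₃NH₂ + d_HCl = L with d_CH₃NH₂/d_HCl = √(M_HCl/M_CH₃NH₂) (Graham's law). Here √(M_HCl/M_CH₃NH₂) = √(36.46/31.06) = 1.083.
With d_CH₃NH₂ + d_HCl = 905 mm, d_HCl = 905/(1 + 1.083) = 434.4 mm.
d_CH₃NH₂ = 905 − 434.4 = 471 mm.

471 mm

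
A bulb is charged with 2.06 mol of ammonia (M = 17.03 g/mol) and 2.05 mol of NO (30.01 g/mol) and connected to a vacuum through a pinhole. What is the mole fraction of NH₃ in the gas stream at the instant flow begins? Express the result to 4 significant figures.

Effusion rate of each component ∝ n_i/√M_i (partial pressure × 1/√M).
So x_NH₃ in the escaping gas = (n_NH₃/√M_NH₃) / Σ(n_i/√M_i)
= (2.06/√17.03) / (2.06/√17.03 + 2.05/√30.01) = 0.4992/(0.4992 + 0.3742) = 0.5715.

0.5715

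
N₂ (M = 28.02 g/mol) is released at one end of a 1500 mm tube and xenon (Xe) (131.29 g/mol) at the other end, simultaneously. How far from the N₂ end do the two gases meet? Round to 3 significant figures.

1030 mm

Distances travelled in equal time are proportional to diffusion rates, so d_N₂/d_Xe = √(M_Xe/M_N₂) = √(131.29/28.02) = 2.165.
With d_N₂ + d_Xe = 1500 mm, d_Xe = 1500/(1 + 2.165) = 474.0 mm.
d_N₂ = 1500 − 474.0 = 1030 mm.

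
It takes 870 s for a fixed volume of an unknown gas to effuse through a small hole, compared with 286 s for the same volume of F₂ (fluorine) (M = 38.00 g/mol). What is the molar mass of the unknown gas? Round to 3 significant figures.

From Graham's law, t_X/t_F₂ = √(M_X/M_F₂).
870/286 = 3.042 = √(M_X/38.00)
M_X = 38.00 × 3.042² = 38.00 × 9.254 = 352 g/mol

352 g/mol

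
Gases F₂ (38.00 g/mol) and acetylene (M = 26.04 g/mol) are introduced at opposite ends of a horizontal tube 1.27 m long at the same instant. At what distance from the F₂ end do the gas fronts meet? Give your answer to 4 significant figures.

0.5752 m

Distances travelled in equal time are proportional to diffusion rates, so d_F₂/d_C₂H₂ = √(M_C₂H₂/M_F₂) = √(26.04/38.00) = 0.8278.
With d_F₂ + d_C₂H₂ = 1.27 m, d_C₂H₂ = 1.27/(1 + 0.8278) = 0.6948 m.
d_F₂ = 1.27 − 0.6948 = 0.5752 m.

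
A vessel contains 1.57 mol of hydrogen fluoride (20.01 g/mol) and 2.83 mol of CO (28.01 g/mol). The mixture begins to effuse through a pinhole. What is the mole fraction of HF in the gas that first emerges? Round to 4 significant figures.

0.3963

Each component's effusion rate ∝ (its partial pressure)·(1/√M) ∝ n_i/√M_i.
Mole fraction of HF in the effusate = (n_HF/√M_HF) / (n_HF/√M_HF + n_CO/√M_CO)
= (1.57/√20.01) / (1.57/√20.01 + 2.83/√28.01) = 0.3510/(0.3510 + 0.5347) = 0.3963.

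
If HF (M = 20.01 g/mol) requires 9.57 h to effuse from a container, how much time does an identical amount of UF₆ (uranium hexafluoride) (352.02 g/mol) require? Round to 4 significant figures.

40.14 h

Graham's law gives t_UF₆/t_HF = √(M_UF₆/M_HF) = √(352.02/20.01) = √17.59 = 4.194.
So the time for UF₆ is 9.57 × 4.194 = 40.14 h.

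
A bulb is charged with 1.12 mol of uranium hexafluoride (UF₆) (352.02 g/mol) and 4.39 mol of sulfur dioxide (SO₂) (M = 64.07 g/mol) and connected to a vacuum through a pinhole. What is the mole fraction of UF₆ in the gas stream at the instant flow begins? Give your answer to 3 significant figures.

0.0982

Effusion rate of each component ∝ n_i/√M_i (partial pressure × 1/√M).
x_UF₆(eff) = (n_UF₆/√M_UF₆) / (n_UF₆/√M_UF₆ + n_SO₂/√M_SO₂)
= (1.12/√352.02) / (1.12/√352.02 + 4.39/√64.07) = 0.05969/(0.05969 + 0.5485) = 0.0982.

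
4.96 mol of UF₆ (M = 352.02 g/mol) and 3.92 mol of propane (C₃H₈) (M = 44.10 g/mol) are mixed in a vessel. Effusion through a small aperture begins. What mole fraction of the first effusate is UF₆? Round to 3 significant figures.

0.309

Effusion rate of each component ∝ n_i/√M_i (partial pressure × 1/√M).
So x_UF₆ in the escaping gas = (n_UF₆/√M_UF₆) / Σ(n_i/√M_i)
= (4.96/√352.02) / (4.96/√352.02 + 3.92/√44.10) = 0.2644/(0.2644 + 0.5903) = 0.309.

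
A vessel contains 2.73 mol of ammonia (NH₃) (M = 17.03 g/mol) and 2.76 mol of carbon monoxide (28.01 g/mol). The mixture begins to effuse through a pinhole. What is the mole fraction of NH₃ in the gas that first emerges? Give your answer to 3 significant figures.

Effusion rate of each component ∝ n_i/√M_i (partial pressure × 1/√M).
So x_NH₃ in the escaping gas = (n_NH₃/√M_NH₃) / Σ(n_i/√M_i)
= (2.73/√17.03) / (2.73/√17.03 + 2.76/√28.01) = 0.6615/(0.6615 + 0.5215) = 0.559.

0.559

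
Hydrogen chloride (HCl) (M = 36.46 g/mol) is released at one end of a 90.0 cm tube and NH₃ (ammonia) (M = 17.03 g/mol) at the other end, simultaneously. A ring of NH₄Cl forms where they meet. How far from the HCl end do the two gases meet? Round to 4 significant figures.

In equal time, each gas travels a distance ∝ its rate ∝ 1/√M, so d_HCl/d_NH₃ = √(M_NH₃/M_HCl) = √(17.03/36.46) = 0.6834.
With d_HCl + d_NH₃ = 90.0 cm, d_NH₃ = 90.0/(1 + 0.6834) = 53.46 cm.
d_HCl = 90.0 − 53.46 = 36.54 cm.

36.54 cm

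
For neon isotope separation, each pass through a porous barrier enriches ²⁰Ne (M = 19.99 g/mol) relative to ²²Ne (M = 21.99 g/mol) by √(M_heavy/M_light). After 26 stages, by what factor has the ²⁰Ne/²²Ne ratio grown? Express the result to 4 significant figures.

3.454

Each stage multiplies the ratio by α = √(21.99/19.99), so after 26 stages the overall factor is α^26 = (21.99/19.99)^(26/2).
= 1.10005^13 = 3.454.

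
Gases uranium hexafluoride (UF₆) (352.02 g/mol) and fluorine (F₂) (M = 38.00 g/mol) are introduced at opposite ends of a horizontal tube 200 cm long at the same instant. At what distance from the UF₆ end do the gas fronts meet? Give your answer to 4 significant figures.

In equal time, each gas travels a distance ∝ its rate ∝ 1/√M, so d_UF₆/d_F₂ = √(M_F₂/M_UF₆) = √(38.00/352.02) = 0.3286.
With d_UF₆ + d_F₂ = 200 cm, d_F₂ = 200/(1 + 0.3286) = 150.5 cm.
d_UF₆ = 200 − 150.5 = 49.46 cm.

49.46 cm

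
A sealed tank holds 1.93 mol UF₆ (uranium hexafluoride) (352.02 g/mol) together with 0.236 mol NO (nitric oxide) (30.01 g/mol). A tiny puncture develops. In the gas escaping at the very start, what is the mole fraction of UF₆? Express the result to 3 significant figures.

0.705

The effusion rate of species i is ∝ p_i/√M_i ∝ n_i/√M_i.
x_UF₆(eff) = (n_UF₆/√M_UF₆) / (n_UF₆/√M_UF₆ + n_NO/√M_NO)
= (1.93/√352.02) / (1.93/√352.02 + 0.236/√30.01) = 0.1029/(0.1029 + 0.04308) = 0.705.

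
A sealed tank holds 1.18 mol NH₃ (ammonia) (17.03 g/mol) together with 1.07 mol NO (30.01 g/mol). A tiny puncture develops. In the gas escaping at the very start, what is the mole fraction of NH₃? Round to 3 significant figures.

Effusion rate of each component ∝ n_i/√M_i (partial pressure × 1/√M).
So x_NH₃ in the escaping gas = (n_NH₃/√M_NH₃) / Σ(n_i/√M_i)
= (1.18/√17.03) / (1.18/√17.03 + 1.07/√30.01) = 0.2859/(0.2859 + 0.1953) = 0.594.

0.594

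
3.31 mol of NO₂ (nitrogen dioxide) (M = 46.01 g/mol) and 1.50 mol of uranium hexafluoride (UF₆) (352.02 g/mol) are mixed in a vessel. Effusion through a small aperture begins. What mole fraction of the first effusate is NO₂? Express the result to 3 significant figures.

0.859

Effusion rate of each component ∝ n_i/√M_i (partial pressure × 1/√M).
So x_NO₂ in the escaping gas = (n_NO₂/√M_NO₂) / Σ(n_i/√M_i)
= (3.31/√46.01) / (3.31/√46.01 + 1.50/√352.02) = 0.4880/(0.4880 + 0.07995) = 0.859.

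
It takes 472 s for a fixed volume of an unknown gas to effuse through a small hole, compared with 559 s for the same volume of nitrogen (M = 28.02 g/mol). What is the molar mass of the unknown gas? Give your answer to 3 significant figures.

Graham's law gives t_X/t_N₂ = √(M_X/M_N₂).
472/559 = 0.8444 = √(M_X/28.02)
M_X = 28.02 × 0.8444² = 28.02 × 0.7130 = 20.0 g/mol

20.0 g/mol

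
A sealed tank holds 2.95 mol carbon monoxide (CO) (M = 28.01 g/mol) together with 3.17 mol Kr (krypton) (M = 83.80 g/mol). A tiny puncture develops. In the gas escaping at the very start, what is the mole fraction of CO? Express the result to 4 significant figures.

Each component's effusion rate ∝ (its partial pressure)·(1/√M) ∝ n_i/√M_i.
So x_CO in the escaping gas = (n_CO/√M_CO) / Σ(n_i/√M_i)
= (2.95/√28.01) / (2.95/√28.01 + 3.17/√83.80) = 0.5574/(0.5574 + 0.3463) = 0.6168.

0.6168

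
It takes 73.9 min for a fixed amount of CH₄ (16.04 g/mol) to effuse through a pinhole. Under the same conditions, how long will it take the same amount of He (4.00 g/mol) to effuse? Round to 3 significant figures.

36.9 min

From Graham's law, t_He/t_CH₄ = √(M_He/M_CH₄) = √(4.00/16.04) = √0.2494 = 0.4994.
So the time for He is 73.9 × 0.4994 = 36.9 min.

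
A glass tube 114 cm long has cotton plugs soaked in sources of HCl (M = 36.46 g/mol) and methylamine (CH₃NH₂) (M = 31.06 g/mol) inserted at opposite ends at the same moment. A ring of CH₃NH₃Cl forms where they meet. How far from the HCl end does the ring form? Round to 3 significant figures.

54.7 cm

Distances travelled in equal time are proportional to diffusion rates, so d_HCl/d_CH₃NH₂ = √(M_CH₃NH₂/M_HCl) = √(31.06/36.46) = 0.9230.
With d_HCl + d_CH₃NH₂ = 114 cm, d_CH₃NH₂ = 114/(1 + 0.9230) = 59.28 cm.
d_HCl = 114 − 59.28 = 54.7 cm.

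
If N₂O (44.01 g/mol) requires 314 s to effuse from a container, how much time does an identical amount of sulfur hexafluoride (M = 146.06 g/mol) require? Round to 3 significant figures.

572 s

Since effusion rate ∝ 1/√M, t_SF₆/t_N₂O = √(M_SF₆/M_N₂O) = √(146.06/44.01) = √3.319 = 1.822.
So the time for SF₆ is 314 × 1.822 = 572 s.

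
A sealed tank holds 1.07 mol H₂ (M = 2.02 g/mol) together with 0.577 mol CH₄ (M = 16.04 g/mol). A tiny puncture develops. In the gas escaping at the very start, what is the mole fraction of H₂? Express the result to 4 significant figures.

Rate_i ∝ x_i/√M_i (Graham's law weighted by mole fraction), so the effusate composition follows n_i/√M_i.
So x_H₂ in the escaping gas = (n_H₂/√M_H₂) / Σ(n_i/√M_i)
= (1.07/√2.02) / (1.07/√2.02 + 0.577/√16.04) = 0.7528/(0.7528 + 0.1441) = 0.8394.

0.8394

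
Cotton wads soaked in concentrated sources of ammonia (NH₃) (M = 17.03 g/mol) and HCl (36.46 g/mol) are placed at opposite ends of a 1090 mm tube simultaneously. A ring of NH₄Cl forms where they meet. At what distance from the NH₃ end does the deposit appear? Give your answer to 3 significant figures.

647 mm

Graham's law gives d_NH₃/d_HCl = rate_NH₃/rate_HCl = √(M_HCl/M_NH₃) = √(36.46/17.03) = 1.463.
With d_NH₃ + d_HCl = 1090 mm, d_HCl = 1090/(1 + 1.463) = 442.5 mm.
d_NH₃ = 1090 − 442.5 = 647 mm.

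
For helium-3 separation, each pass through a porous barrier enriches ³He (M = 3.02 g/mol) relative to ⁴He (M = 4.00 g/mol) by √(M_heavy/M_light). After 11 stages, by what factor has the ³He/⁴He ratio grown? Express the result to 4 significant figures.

4.691

Each stage multiplies the ratio by α = √(4.00/3.02), so after 11 stages the overall factor is α^11 = (4.00/3.02)^(11/2).
= 1.32450^(11/2) = 4.691.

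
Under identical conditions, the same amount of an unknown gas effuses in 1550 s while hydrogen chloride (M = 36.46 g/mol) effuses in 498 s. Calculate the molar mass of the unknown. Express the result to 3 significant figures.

353 g/mol

Using Graham's law: t_X/t_HCl = √(M_X/M_HCl).
1550/498 = 3.112 = √(M_X/36.46)
M_X = 36.46 × 3.112² = 36.46 × 9.687 = 353 g/mol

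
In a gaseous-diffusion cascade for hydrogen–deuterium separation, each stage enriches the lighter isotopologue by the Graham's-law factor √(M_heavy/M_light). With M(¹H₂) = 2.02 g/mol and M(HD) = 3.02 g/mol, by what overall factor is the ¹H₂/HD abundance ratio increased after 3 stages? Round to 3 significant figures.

Overall factor = α^3 with α = √(3.02/2.02), i.e. (3.02/2.02)^(3/2).
= 1.49505^(3/2) = 1.83.

1.83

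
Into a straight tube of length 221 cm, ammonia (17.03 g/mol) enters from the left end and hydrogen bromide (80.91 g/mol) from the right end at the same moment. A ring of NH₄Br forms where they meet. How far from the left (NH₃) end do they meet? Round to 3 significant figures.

151 cm

The fronts meet when d_NH₃ + d_HBr = L with d_NH₃/d_HBr = √(M_HBr/M_NH₃) (Graham's law). Here √(M_HBr/M_NH₃) = √(80.91/17.03) = 2.180.
With d_NH₃ + d_HBr = 221 cm, d_HBr = 221/(1 + 2.180) = 69.50 cm.
d_NH₃ = 221 − 69.50 = 151 cm.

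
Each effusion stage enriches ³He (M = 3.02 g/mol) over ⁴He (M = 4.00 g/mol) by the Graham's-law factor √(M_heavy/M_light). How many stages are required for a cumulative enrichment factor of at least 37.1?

26

With α = √(4.00/3.02) per stage, ln α = ½ ln(1.32450) = 0.1405.
Need α^N ≥ 37.1 ⇒ N ≥ ln(37.1) / ln α = 3.614 / 0.1405 = 25.72.
So at least 26 stages are needed.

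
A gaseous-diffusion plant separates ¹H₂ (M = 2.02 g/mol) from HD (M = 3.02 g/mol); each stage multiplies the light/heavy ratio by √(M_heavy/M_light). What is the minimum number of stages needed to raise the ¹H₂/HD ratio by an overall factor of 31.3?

18

Per stage α = (3.02/2.02)^(1/2) = 1.49505^0.5, giving ln α = 0.2011.
Need α^N ≥ 31.3 ⇒ N ≥ ln(31.3) / ln α = 3.444 / 0.2011 = 17.13.
Rounding up, N = 18 stages.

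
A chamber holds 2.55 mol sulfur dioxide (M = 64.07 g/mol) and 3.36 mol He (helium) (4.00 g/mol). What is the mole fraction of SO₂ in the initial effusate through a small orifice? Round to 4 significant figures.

0.1594

The effusion rate of species i is ∝ p_i/√M_i ∝ n_i/√M_i.
x_SO₂(eff) = (n_SO₂/√M_SO₂) / (n_SO₂/√M_SO₂ + n_He/√M_He)
= (2.55/√64.07) / (2.55/√64.07 + 3.36/√4.00) = 0.3186/(0.3186 + 1.680) = 0.1594.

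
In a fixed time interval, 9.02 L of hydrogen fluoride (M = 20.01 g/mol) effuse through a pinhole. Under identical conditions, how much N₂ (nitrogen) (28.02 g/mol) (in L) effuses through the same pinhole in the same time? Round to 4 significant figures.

From Graham's law, rate_N₂/rate_HF = √(M_HF/M_N₂) = √(20.01/28.02) = √0.7141 = 0.8451.
So the volume for N₂ is 9.02 × 0.8451 = 7.622 L.

7.622 L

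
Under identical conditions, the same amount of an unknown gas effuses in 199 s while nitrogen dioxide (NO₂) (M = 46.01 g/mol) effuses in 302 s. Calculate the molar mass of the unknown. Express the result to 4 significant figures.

Since effusion rate ∝ 1/√M, t_X/t_NO₂ = √(M_X/M_NO₂).
199/302 = 0.6589 = √(M_X/46.01)
M_X = 46.01 × 0.6589² = 46.01 × 0.4342 = 19.98 g/mol

19.98 g/mol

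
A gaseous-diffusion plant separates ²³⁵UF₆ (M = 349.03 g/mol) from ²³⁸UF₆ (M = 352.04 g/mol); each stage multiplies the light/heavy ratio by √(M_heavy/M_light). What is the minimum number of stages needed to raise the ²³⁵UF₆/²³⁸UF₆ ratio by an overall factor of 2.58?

Per stage α = (352.04/349.03)^(1/2) = 1.00862^0.5, giving ln α = 0.004293.
Need α^N ≥ 2.58 ⇒ N ≥ ln(2.58) / ln α = 0.9478 / 0.004293 = 220.75.
So at least 221 stages are needed.

221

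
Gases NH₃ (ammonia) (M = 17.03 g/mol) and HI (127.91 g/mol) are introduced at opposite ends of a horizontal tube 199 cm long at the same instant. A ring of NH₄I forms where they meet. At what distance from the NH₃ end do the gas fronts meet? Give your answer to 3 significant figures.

In equal time, each gas travels a distance ∝ its rate ∝ 1/√M, so d_NH₃/d_HI = √(M_HI/M_NH₃) = √(127.91/17.03) = 2.741.
With d_NH₃ + d_HI = 199 cm, d_HI = 199/(1 + 2.741) = 53.20 cm.
d_NH₃ = 199 − 53.20 = 146 cm.

146 cm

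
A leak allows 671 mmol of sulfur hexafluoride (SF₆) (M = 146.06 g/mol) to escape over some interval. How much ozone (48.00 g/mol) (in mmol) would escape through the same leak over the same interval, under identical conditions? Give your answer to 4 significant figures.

1170 mmol

Using Graham's law: rate_O₃/rate_SF₆ = √(M_SF₆/M_O₃) = √(146.06/48.00) = √3.043 = 1.744.
So the amount for O₃ is 671 × 1.744 = 1170 mmol.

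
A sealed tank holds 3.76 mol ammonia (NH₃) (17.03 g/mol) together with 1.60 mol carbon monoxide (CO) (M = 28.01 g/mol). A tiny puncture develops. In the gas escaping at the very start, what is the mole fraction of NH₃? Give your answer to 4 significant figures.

Effusion rate of each component ∝ n_i/√M_i (partial pressure × 1/√M).
So x_NH₃ in the escaping gas = (n_NH₃/√M_NH₃) / Σ(n_i/√M_i)
= (3.76/√17.03) / (3.76/√17.03 + 1.60/√28.01) = 0.9111/(0.9111 + 0.3023) = 0.7509.

0.7509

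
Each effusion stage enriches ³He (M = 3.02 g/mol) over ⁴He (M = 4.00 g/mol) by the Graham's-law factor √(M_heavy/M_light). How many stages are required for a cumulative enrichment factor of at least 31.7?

With α = √(4.00/3.02) per stage, ln α = ½ ln(1.32450) = 0.1405.
Need α^N ≥ 31.7 ⇒ N ≥ ln(31.7) / ln α = 3.456 / 0.1405 = 24.60.
So at least 25 stages are needed.

25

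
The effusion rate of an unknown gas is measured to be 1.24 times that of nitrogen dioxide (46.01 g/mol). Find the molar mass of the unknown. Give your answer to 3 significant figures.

29.9 g/mol

By Graham's law, rate_X/rate_NO₂ = √(M_NO₂/M_X).
1.24 = √(46.01/M_X)
M_X = 46.01 / 1.24² = 46.01 / 1.538 = 29.9 g/mol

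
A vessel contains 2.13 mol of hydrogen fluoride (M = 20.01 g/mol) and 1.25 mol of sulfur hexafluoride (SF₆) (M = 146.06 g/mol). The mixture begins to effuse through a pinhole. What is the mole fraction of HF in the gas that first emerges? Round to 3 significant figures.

0.822

The effusion rate of species i is ∝ p_i/√M_i ∝ n_i/√M_i.
So x_HF in the escaping gas = (n_HF/√M_HF) / Σ(n_i/√M_i)
= (2.13/√20.01) / (2.13/√20.01 + 1.25/√146.06) = 0.4762/(0.4762 + 0.1034) = 0.822.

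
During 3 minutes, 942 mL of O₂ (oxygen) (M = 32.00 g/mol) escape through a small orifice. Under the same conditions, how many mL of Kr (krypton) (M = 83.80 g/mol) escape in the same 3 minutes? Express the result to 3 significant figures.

From Graham's law, rate_Kr/rate_O₂ = √(M_O₂/M_Kr) = √(32.00/83.80) = √0.3819 = 0.6179.
So the volume for Kr is 942 × 0.6179 = 582 mL.

582 mL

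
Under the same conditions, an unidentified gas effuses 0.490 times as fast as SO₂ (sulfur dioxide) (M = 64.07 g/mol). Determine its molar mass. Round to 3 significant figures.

267 g/mol

Graham's law gives rate_X/rate_SO₂ = √(M_SO₂/M_X).
0.490 = √(64.07/M_X)
M_X = 64.07 / 0.490² = 64.07 / 0.2401 = 267 g/mol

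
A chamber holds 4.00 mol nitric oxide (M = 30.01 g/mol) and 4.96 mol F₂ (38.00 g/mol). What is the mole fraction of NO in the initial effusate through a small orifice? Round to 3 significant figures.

0.476

The effusion rate of species i is ∝ p_i/√M_i ∝ n_i/√M_i.
So x_NO in the escaping gas = (n_NO/√M_NO) / Σ(n_i/√M_i)
= (4.00/√30.01) / (4.00/√30.01 + 4.96/√38.00) = 0.7302/(0.7302 + 0.8046) = 0.476.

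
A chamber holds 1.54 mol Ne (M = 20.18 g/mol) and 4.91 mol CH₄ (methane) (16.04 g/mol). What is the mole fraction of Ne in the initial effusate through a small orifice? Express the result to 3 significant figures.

The effusion rate of species i is ∝ p_i/√M_i ∝ n_i/√M_i.
So x_Ne in the escaping gas = (n_Ne/√M_Ne) / Σ(n_i/√M_i)
= (1.54/√20.18) / (1.54/√20.18 + 4.91/√16.04) = 0.3428/(0.3428 + 1.226) = 0.219.

0.219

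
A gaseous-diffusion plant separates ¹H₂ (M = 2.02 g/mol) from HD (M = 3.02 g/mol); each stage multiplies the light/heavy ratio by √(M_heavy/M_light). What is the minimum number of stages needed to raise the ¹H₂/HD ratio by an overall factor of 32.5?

18

With α = √(3.02/2.02) per stage, ln α = ½ ln(1.49505) = 0.2011.
Need α^N ≥ 32.5 ⇒ N ≥ ln(32.5) / ln α = 3.481 / 0.2011 = 17.31.
So at least 18 stages are needed.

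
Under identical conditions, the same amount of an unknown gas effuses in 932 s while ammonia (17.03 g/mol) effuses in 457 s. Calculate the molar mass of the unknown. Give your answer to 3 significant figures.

70.8 g/mol

Using Graham's law: t_X/t_NH₃ = √(M_X/M_NH₃).
932/457 = 2.039 = √(M_X/17.03)
M_X = 17.03 × 2.039² = 17.03 × 4.159 = 70.8 g/mol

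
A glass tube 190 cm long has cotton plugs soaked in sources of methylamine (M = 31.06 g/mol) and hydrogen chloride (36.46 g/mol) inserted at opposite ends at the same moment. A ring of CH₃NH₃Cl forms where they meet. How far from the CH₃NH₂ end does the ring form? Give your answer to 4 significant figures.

Distances travelled in equal time are proportional to diffusion rates, so d_CH₃NH₂/d_HCl = √(M_HCl/M_CH₃NH₂) = √(36.46/31.06) = 1.083.
With d_CH₃NH₂ + d_HCl = 190 cm, d_HCl = 190/(1 + 1.083) = 91.20 cm.
d_CH₃NH₂ = 190 − 91.20 = 98.80 cm.

98.80 cm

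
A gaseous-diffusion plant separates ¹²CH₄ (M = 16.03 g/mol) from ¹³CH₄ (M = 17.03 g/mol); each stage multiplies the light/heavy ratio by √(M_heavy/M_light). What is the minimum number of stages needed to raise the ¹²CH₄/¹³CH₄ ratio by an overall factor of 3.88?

Per stage α = (17.03/16.03)^(1/2) = 1.06238^0.5, giving ln α = 0.03026.
Need α^N ≥ 3.88 ⇒ N ≥ ln(3.88) / ln α = 1.356 / 0.03026 = 44.81.
So at least 45 stages are needed.

45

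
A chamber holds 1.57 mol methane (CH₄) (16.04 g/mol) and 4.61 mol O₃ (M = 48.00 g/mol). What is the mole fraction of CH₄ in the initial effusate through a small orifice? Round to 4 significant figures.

0.3707

The effusion rate of species i is ∝ p_i/√M_i ∝ n_i/√M_i.
So x_CH₄ in the escaping gas = (n_CH₄/√M_CH₄) / Σ(n_i/√M_i)
= (1.57/√16.04) / (1.57/√16.04 + 4.61/√48.00) = 0.3920/(0.3920 + 0.6654) = 0.3707.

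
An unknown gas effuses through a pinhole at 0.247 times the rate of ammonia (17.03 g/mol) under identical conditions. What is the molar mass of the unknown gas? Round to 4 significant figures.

By Graham's law, rate_X/rate_NH₃ = √(M_NH₃/M_X).
0.247 = √(17.03/M_X)
M_X = 17.03 / 0.247² = 17.03 / 0.06101 = 279.1 g/mol

279.1 g/mol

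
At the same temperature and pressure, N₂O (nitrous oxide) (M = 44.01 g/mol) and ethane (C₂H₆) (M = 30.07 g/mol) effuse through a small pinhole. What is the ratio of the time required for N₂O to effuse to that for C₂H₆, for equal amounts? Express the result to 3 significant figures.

1.21

Since effusion rate ∝ 1/√M, t_N₂O/t_C₂H₆ = √(M_N₂O/M_C₂H₆) = √(44.01/30.07) = √1.464 = 1.21.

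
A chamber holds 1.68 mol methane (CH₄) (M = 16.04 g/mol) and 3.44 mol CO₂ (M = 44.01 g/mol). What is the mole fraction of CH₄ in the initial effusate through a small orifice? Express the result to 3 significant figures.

Effusion rate of each component ∝ n_i/√M_i (partial pressure × 1/√M).
x_CH₄(eff) = (n_CH₄/√M_CH₄) / (n_CH₄/√M_CH₄ + n_CO₂/√M_CO₂)
= (1.68/√16.04) / (1.68/√16.04 + 3.44/√44.01) = 0.4195/(0.4195 + 0.5185) = 0.447.

0.447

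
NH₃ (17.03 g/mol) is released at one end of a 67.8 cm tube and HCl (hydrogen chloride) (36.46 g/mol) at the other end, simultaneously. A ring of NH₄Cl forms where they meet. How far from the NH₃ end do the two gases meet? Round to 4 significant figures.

Distances travelled in equal time are proportional to diffusion rates, so d_NH₃/d_HCl = √(M_HCl/M_NH₃) = √(36.46/17.03) = 1.463.
With d_NH₃ + d_HCl = 67.8 cm, d_HCl = 67.8/(1 + 1.463) = 27.53 cm.
d_NH₃ = 67.8 − 27.53 = 40.27 cm.

40.27 cm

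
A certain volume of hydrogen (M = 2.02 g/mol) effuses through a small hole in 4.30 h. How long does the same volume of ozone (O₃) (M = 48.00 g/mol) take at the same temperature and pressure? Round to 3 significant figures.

21.0 h

Since effusion rate ∝ 1/√M, t_O₃/t_H₂ = √(M_O₃/M_H₂) = √(48.00/2.02) = √23.76 = 4.875.
So the time for O₃ is 4.30 × 4.875 = 21.0 h.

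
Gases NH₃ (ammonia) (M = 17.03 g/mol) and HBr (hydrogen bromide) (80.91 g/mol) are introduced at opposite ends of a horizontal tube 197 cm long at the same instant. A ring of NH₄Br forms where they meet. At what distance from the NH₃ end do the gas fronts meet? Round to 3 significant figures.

135 cm

The fronts meet when d_NH₃ + d_HBr = L with d_NH₃/d_HBr = √(M_HBr/M_NH₃) (Graham's law). Here √(M_HBr/M_NH₃) = √(80.91/17.03) = 2.180.
With d_NH₃ + d_HBr = 197 cm, d_HBr = 197/(1 + 2.180) = 61.96 cm.
d_NH₃ = 197 − 61.96 = 135 cm.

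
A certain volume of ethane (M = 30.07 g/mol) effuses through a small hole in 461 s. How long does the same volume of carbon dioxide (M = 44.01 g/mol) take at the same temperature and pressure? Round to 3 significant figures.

558 s

By Graham's law, t_CO₂/t_C₂H₆ = √(M_CO₂/M_C₂H₆) = √(44.01/30.07) = √1.464 = 1.210.
So the time for CO₂ is 461 × 1.210 = 558 s.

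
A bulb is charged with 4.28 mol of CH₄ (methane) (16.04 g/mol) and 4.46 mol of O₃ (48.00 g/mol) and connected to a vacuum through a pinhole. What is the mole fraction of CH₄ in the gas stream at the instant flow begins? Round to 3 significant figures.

Each component's effusion rate ∝ (its partial pressure)·(1/√M) ∝ n_i/√M_i.
x_CH₄(eff) = (n_CH₄/√M_CH₄) / (n_CH₄/√M_CH₄ + n_O₃/√M_O₃)
= (4.28/√16.04) / (4.28/√16.04 + 4.46/√48.00) = 1.069/(1.069 + 0.6437) = 0.624.

0.624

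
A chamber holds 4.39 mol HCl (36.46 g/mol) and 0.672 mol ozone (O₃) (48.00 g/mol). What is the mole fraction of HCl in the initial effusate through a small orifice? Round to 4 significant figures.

Each component's effusion rate ∝ (its partial pressure)·(1/√M) ∝ n_i/√M_i.
Mole fraction of HCl in the effusate = (n_HCl/√M_HCl) / (n_HCl/√M_HCl + n_O₃/√M_O₃)
= (4.39/√36.46) / (4.39/√36.46 + 0.672/√48.00) = 0.7270/(0.7270 + 0.09699) = 0.8823.

0.8823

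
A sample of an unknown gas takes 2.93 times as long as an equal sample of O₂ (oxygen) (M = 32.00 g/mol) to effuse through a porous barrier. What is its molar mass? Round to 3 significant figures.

From Graham's law, t_X/t_O₂ = √(M_X/M_O₂).
2.93 = √(M_X/32.00)
M_X = 32.00 × 2.93² = 32.00 × 8.585 = 275 g/mol

275 g/mol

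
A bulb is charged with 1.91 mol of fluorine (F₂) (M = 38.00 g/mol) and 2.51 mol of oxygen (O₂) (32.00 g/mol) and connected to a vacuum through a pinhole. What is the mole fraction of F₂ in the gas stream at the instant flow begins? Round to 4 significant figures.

The effusion rate of species i is ∝ p_i/√M_i ∝ n_i/√M_i.
x_F₂(eff) = (n_F₂/√M_F₂) / (n_F₂/√M_F₂ + n_O₂/√M_O₂)
= (1.91/√38.00) / (1.91/√38.00 + 2.51/√32.00) = 0.3098/(0.3098 + 0.4437) = 0.4112.

0.4112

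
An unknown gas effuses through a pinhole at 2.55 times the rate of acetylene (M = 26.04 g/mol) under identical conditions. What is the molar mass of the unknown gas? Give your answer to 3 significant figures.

4.00 g/mol

By Graham's law, rate_X/rate_C₂H₂ = √(M_C₂H₂/M_X).
2.55 = √(26.04/M_X)
M_X = 26.04 / 2.55² = 26.04 / 6.502 = 4.00 g/mol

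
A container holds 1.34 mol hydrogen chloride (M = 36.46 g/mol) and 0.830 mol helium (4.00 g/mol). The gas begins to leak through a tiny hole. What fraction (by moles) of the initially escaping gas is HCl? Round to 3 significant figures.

The effusion rate of species i is ∝ p_i/√M_i ∝ n_i/√M_i.
x_HCl(eff) = (n_HCl/√M_HCl) / (n_HCl/√M_HCl + n_He/√M_He)
= (1.34/√36.46) / (1.34/√36.46 + 0.830/√4.00) = 0.2219/(0.2219 + 0.4150) = 0.348.

0.348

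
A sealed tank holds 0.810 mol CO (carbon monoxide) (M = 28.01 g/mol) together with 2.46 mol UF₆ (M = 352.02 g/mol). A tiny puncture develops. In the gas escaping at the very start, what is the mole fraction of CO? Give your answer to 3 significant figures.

0.539

The effusion rate of species i is ∝ p_i/√M_i ∝ n_i/√M_i.
x_CO(eff) = (n_CO/√M_CO) / (n_CO/√M_CO + n_UF₆/√M_UF₆)
= (0.810/√28.01) / (0.810/√28.01 + 2.46/√352.02) = 0.1530/(0.1530 + 0.1311) = 0.539.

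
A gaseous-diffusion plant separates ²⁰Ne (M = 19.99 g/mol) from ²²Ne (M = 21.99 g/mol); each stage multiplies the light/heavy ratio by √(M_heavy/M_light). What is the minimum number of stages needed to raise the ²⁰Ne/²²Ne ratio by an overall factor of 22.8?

With α = √(21.99/19.99) per stage, ln α = ½ ln(1.10005) = 0.04768.
Need α^N ≥ 22.8 ⇒ N ≥ ln(22.8) / ln α = 3.127 / 0.04768 = 65.58.
So at least 66 stages are needed.

66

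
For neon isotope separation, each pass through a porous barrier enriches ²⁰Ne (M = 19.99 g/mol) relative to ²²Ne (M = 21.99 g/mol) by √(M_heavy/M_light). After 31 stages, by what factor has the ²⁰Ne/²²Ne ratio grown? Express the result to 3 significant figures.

After 31 stages the ratio has grown by (√(21.99/19.99))^31 = (21.99/19.99)^(31/2).
= 1.10005^(31/2) = 4.38.

4.38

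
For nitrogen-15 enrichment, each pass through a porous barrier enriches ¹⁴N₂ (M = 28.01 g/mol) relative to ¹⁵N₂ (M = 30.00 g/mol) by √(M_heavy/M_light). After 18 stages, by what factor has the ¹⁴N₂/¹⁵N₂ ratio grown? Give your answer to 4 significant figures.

1.855

After 18 stages the ratio has grown by (√(30.00/28.01))^18 = (30.00/28.01)^(18/2).
= 1.07105^9 = 1.855.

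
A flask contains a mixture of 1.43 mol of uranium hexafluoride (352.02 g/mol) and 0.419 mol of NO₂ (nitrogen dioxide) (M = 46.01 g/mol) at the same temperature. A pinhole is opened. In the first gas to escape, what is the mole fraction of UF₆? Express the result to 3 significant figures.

Each component's effusion rate ∝ (its partial pressure)·(1/√M) ∝ n_i/√M_i.
So x_UF₆ in the escaping gas = (n_UF₆/√M_UF₆) / Σ(n_i/√M_i)
= (1.43/√352.02) / (1.43/√352.02 + 0.419/√46.01) = 0.07622/(0.07622 + 0.06177) = 0.552.

0.552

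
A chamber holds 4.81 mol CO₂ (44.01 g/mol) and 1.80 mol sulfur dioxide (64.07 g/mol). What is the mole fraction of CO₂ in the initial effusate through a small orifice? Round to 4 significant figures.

0.7633

Rate_i ∝ x_i/√M_i (Graham's law weighted by mole fraction), so the effusate composition follows n_i/√M_i.
Mole fraction of CO₂ in the effusate = (n_CO₂/√M_CO₂) / (n_CO₂/√M_CO₂ + n_SO₂/√M_SO₂)
= (4.81/√44.01) / (4.81/√44.01 + 1.80/√64.07) = 0.7251/(0.7251 + 0.2249) = 0.7633.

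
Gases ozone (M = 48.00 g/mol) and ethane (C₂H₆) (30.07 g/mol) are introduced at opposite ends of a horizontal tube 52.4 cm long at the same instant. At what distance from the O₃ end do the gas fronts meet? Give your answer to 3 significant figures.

In equal time, each gas travels a distance ∝ its rate ∝ 1/√M, so d_O₃/d_C₂H₆ = √(M_C₂H₆/M_O₃) = √(30.07/48.00) = 0.7915.
With d_O₃ + d_C₂H₆ = 52.4 cm, d_C₂H₆ = 52.4/(1 + 0.7915) = 29.25 cm.
d_O₃ = 52.4 − 29.25 = 23.2 cm.

23.2 cm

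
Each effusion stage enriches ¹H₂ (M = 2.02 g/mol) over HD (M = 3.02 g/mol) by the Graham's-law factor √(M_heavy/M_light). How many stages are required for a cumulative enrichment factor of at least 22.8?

16

Single-stage factor α = √(3.02/2.02), so ln α = ½ ln(1.49505) = 0.2011.
Need α^N ≥ 22.8 ⇒ N ≥ ln(22.8) / ln α = 3.127 / 0.2011 = 15.55.
Minimum whole number of stages: N = 16.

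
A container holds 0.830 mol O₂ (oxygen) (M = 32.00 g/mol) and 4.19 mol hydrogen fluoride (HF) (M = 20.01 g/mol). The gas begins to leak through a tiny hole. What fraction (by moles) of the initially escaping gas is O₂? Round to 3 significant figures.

0.135

Effusion rate of each component ∝ n_i/√M_i (partial pressure × 1/√M).
x_O₂(eff) = (n_O₂/√M_O₂) / (n_O₂/√M_O₂ + n_HF/√M_HF)
= (0.830/√32.00) / (0.830/√32.00 + 4.19/√20.01) = 0.1467/(0.1467 + 0.9367) = 0.135.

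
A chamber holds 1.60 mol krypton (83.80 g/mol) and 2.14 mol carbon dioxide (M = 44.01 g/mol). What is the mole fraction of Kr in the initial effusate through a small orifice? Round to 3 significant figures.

0.351

Each component's effusion rate ∝ (its partial pressure)·(1/√M) ∝ n_i/√M_i.
x_Kr(eff) = (n_Kr/√M_Kr) / (n_Kr/√M_Kr + n_CO₂/√M_CO₂)
= (1.60/√83.80) / (1.60/√83.80 + 2.14/√44.01) = 0.1748/(0.1748 + 0.3226) = 0.351.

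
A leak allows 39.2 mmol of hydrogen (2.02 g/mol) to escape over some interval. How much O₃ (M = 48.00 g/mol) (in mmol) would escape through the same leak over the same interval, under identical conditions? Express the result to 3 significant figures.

8.04 mmol

By Graham's law, rate_O₃/rate_H₂ = √(M_H₂/M_O₃) = √(2.02/48.00) = √0.04208 = 0.2051.
So the amount for O₃ is 39.2 × 0.2051 = 8.04 mmol.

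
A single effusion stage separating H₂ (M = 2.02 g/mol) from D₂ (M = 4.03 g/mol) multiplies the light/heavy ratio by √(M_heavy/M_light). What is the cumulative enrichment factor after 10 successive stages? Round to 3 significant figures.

After 10 stages the ratio has grown by (√(4.03/2.02))^10 = (4.03/2.02)^(10/2).
= 1.99505^5 = 31.6.

31.6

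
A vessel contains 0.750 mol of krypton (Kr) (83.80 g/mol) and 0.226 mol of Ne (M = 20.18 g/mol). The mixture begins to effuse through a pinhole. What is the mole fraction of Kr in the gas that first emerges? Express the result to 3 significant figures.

0.620

Effusion rate of each component ∝ n_i/√M_i (partial pressure × 1/√M).
So x_Kr in the escaping gas = (n_Kr/√M_Kr) / Σ(n_i/√M_i)
= (0.750/√83.80) / (0.750/√83.80 + 0.226/√20.18) = 0.08193/(0.08193 + 0.05031) = 0.620.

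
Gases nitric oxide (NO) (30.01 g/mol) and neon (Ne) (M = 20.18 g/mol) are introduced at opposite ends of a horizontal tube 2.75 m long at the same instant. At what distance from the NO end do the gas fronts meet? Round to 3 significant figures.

The fronts meet when d_NO + d_Ne = L with d_NO/d_Ne = √(M_Ne/M_NO) (Graham's law). Here √(M_Ne/M_NO) = √(20.18/30.01) = 0.8200.
With d_NO + d_Ne = 2.75 m, d_Ne = 2.75/(1 + 0.8200) = 1.511 m.
d_NO = 2.75 − 1.511 = 1.24 m.

1.24 m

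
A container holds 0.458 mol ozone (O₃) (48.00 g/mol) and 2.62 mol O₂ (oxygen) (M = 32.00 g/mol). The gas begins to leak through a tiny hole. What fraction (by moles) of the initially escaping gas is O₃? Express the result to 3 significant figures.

0.125

Effusion rate of each component ∝ n_i/√M_i (partial pressure × 1/√M).
x_O₃(eff) = (n_O₃/√M_O₃) / (n_O₃/√M_O₃ + n_O₂/√M_O₂)
= (0.458/√48.00) / (0.458/√48.00 + 2.62/√32.00) = 0.06611/(0.06611 + 0.4632) = 0.125.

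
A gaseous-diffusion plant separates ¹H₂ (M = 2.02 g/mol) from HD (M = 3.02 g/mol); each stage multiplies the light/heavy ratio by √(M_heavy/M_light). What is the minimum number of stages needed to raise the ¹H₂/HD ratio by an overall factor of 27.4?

Per stage α = (3.02/2.02)^(1/2) = 1.49505^0.5, giving ln α = 0.2011.
Need α^N ≥ 27.4 ⇒ N ≥ ln(27.4) / ln α = 3.311 / 0.2011 = 16.46.
Rounding up, N = 17 stages.

17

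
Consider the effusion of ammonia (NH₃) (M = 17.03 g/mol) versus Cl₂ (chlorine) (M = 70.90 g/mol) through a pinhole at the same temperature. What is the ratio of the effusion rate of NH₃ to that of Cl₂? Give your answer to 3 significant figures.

Since effusion rate ∝ 1/√M, rate_NH₃/rate_Cl₂ = √(M_Cl₂/M_NH₃) = √(70.90/17.03) = √4.163 = 2.04.

2.04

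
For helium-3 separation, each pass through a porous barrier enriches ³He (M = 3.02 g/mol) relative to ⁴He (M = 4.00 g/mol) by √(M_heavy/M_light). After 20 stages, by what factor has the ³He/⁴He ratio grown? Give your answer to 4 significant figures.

16.62

The single-stage factor is √(M_heavy/M_light), so 20 stages give [√(4.00/3.02)]^20 = (4.00/3.02)^(20/2).
= 1.32450^10 = 16.62.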